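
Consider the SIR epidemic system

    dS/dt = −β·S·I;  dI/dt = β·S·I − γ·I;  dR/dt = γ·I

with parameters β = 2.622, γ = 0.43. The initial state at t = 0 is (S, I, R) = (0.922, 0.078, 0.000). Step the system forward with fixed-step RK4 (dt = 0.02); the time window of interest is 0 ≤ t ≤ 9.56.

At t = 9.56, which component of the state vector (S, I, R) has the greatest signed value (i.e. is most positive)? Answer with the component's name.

largest component: R

t=0.000: state=(0.922, 0.078, 0.000)
step 1 (dt=0.02): k1=(-0.189, 0.155, 0.034), k2=(-0.192, 0.158, 0.034), k3=(-0.192, 0.158, 0.034), k4=(-0.195, 0.160, 0.035); state += dt/6·(k1+2k2+2k3+k4)
t=0.020: state=(0.918, 0.081, 0.001)
t=0.040: state=(0.914, 0.084, 0.001)
t=0.060: state=(0.910, 0.088, 0.002)
continuing one RK4 step at a time; state shown every 25 steps (Δt=0.5):
t=0.500: state=(0.778, 0.194, 0.028)
t=1.000: state=(0.538, 0.374, 0.088)
t=1.500: state=(0.297, 0.517, 0.186)
t=2.000: state=(0.146, 0.552, 0.303)
t=2.500: state=(0.072, 0.510, 0.418)
t=3.000: state=(0.039, 0.441, 0.520)
t=3.500: state=(0.023, 0.370, 0.607)
t=4.000: state=(0.015, 0.306, 0.680)
t=4.500: state=(0.010, 0.251, 0.739)
t=5.000: state=(0.008, 0.204, 0.788)
t=5.500: state=(0.006, 0.166, 0.828)
t=6.000: state=(0.005, 0.135, 0.860)
t=6.500: state=(0.004, 0.110, 0.886)
t=7.000: state=(0.004, 0.089, 0.908)
t=7.500: state=(0.003, 0.072, 0.925)
t=8.000: state=(0.003, 0.058, 0.939)
t=8.500: state=(0.003, 0.047, 0.950)
t=9.000: state=(0.003, 0.038, 0.959)
t=9.500: state=(0.003, 0.031, 0.967)
t=9.560: state=(0.003, 0.030, 0.967)
compare at T: S=0.003, I=0.030, R=0.967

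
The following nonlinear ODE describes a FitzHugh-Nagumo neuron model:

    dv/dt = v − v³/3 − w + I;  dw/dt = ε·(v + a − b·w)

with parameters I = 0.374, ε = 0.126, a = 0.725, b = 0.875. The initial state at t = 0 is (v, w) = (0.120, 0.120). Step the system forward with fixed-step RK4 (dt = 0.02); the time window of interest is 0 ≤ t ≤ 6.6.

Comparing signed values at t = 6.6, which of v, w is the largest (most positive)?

t=0.000: state=(0.120, 0.120)
step 1 (dt=0.02): k1=(0.373, 0.093), k2=(0.376, 0.094), k3=(0.376, 0.094), k4=(0.379, 0.094); state += dt/6·(k1+2k2+2k3+k4)
t=0.020: state=(0.128, 0.122)
t=0.040: state=(0.135, 0.124)
t=0.060: state=(0.143, 0.126)
continuing one RK4 step at a time; state shown every 25 steps (Δt=0.5):
t=0.500: state=(0.345, 0.172)
t=1.000: state=(0.655, 0.237)
t=1.500: state=(1.019, 0.320)
t=2.000: state=(1.332, 0.420)
t=2.500: state=(1.507, 0.530)
t=3.000: state=(1.561, 0.641)
t=3.500: state=(1.549, 0.746)
t=4.000: state=(1.506, 0.844)
t=4.500: state=(1.449, 0.934)
t=5.000: state=(1.383, 1.015)
t=5.500: state=(1.309, 1.088)
t=6.000: state=(1.229, 1.152)
t=6.500: state=(1.141, 1.207)
t=6.600: state=(1.122, 1.217)
compare at T: v=1.122, w=1.217

largest component: w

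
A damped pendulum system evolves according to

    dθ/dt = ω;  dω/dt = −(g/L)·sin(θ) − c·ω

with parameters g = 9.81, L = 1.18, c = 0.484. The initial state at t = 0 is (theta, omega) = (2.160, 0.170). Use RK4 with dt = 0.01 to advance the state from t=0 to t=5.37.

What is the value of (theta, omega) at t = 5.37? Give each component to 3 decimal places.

t=0.000: state=(2.160, 0.170)
step 1 (dt=0.01): k1=(0.170, -6.994), k2=(0.135, -6.973), k3=(0.135, -6.974), k4=(0.100, -6.954); state += dt/6·(k1+2k2+2k3+k4)
t=0.010: state=(2.161, 0.100)
t=0.020: state=(2.162, 0.031)
t=0.030: state=(2.162, -0.038)
continuing one RK4 step at a time; state shown every 20 steps (Δt=0.2):
t=0.200: state=(2.058, -1.188)
t=0.400: state=(1.682, -2.574)
t=0.600: state=(1.033, -3.863)
t=0.800: state=(0.188, -4.391)
t=1.000: state=(-0.634, -3.615)
t=1.200: state=(-1.203, -2.010)
t=1.400: state=(-1.431, -0.283)
t=1.600: state=(-1.325, 1.305)
t=1.800: state=(-0.926, 2.618)
t=2.000: state=(-0.320, 3.296)
t=2.200: state=(0.324, 2.972)
t=2.400: state=(0.813, 1.823)
t=2.600: state=(1.033, 0.369)
t=2.800: state=(0.965, -1.016)
t=3.000: state=(0.648, -2.078)
t=3.200: state=(0.176, -2.520)
t=3.400: state=(-0.306, -2.170)
t=3.600: state=(-0.652, -1.217)
t=3.800: state=(-0.778, -0.042)
t=4.000: state=(-0.675, 1.035)
t=4.200: state=(-0.388, 1.753)
t=4.400: state=(-0.012, 1.904)
t=4.600: state=(0.333, 1.460)
t=4.800: state=(0.546, 0.630)
t=5.000: state=(0.579, -0.294)
t=5.200: state=(0.439, -1.055)
t=5.370: state=(0.225, -1.418)

(theta, omega) = (0.225, -1.418)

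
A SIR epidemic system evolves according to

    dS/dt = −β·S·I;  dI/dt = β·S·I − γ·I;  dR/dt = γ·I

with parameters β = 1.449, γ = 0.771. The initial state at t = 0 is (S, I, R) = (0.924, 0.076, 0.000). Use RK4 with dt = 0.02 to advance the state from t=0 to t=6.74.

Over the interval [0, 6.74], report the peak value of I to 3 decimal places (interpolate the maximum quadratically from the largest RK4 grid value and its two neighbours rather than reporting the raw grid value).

max I = 0.174

t=0.000: state=(0.924, 0.076, 0.000)
step 1 (dt=0.02): k1=(-0.102, 0.043, 0.059), k2=(-0.102, 0.043, 0.059), k3=(-0.102, 0.043, 0.059), k4=(-0.103, 0.043, 0.059); state += dt/6·(k1+2k2+2k3+k4)
t=0.020: state=(0.922, 0.077, 0.001)
t=0.040: state=(0.920, 0.078, 0.002)
t=0.060: state=(0.918, 0.079, 0.004)
continuing one RK4 step at a time; state shown every 25 steps (Δt=0.5):
t=0.500: state=(0.867, 0.099, 0.034)
t=1.000: state=(0.800, 0.123, 0.076)
t=1.500: state=(0.726, 0.146, 0.128)
t=2.000: state=(0.649, 0.163, 0.188)
t=2.500: state=(0.574, 0.173, 0.253)
t=3.000: state=(0.506, 0.174, 0.320)
t=3.500: state=(0.447, 0.167, 0.386)
t=4.000: state=(0.398, 0.154, 0.448)
t=4.500: state=(0.358, 0.138, 0.504)
t=5.000: state=(0.326, 0.120, 0.554)
t=5.500: state=(0.301, 0.102, 0.597)
t=6.000: state=(0.281, 0.086, 0.633)
t=6.500: state=(0.266, 0.071, 0.663)
t=6.740: state=(0.260, 0.065, 0.676)
largest grid value and its neighbours: I(2.780)=0.17424, I(2.800)=0.17425, I(2.820)=0.17424
parabola through these three points peaks at t≈2.802 with I≈0.17425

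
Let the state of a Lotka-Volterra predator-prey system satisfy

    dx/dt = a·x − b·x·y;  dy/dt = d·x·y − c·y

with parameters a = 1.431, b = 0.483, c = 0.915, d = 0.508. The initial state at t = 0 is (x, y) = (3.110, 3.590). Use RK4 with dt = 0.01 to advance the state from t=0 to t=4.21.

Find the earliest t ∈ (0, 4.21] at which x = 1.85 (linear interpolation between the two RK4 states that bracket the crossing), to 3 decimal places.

t = 0.780

t=0.000: state=(3.110, 3.590)
step 1 (dt=0.01): k1=(-0.942, 2.387), k2=(-0.959, 2.386), k3=(-0.959, 2.386), k4=(-0.975, 2.385); state += dt/6·(k1+2k2+2k3+k4)
t=0.010: state=(3.100, 3.614)
t=0.020: state=(3.090, 3.638)
t=0.030: state=(3.080, 3.662)
continuing one RK4 step at a time; state shown every 20 steps (Δt=0.2):
t=0.200: state=(2.861, 4.053)
t=0.400: state=(2.526, 4.440)
t=0.600: state=(2.161, 4.691)
t=0.780: state=(1.850, 4.778)
next step: t=0.790: state=(1.834, 4.779) — x has crossed 1.85
linear interpolation between t=0.780 (1.85028) and t=0.790 (1.83412) → t≈0.780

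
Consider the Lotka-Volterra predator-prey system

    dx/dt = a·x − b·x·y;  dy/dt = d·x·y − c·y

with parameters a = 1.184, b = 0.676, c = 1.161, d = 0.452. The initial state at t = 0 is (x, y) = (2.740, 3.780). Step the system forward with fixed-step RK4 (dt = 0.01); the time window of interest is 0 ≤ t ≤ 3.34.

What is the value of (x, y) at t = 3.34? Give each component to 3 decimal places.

t=0.000: state=(2.740, 3.780)
step 1 (dt=0.01): k1=(-3.757, 0.293), k2=(-3.734, 0.261), k3=(-3.734, 0.261), k4=(-3.711, 0.229); state += dt/6·(k1+2k2+2k3+k4)
t=0.010: state=(2.703, 3.783)
t=0.020: state=(2.666, 3.785)
t=0.030: state=(2.629, 3.786)
continuing one RK4 step at a time; state shown every 20 steps (Δt=0.2):
t=0.200: state=(2.086, 3.722)
t=0.400: state=(1.621, 3.484)
t=0.600: state=(1.311, 3.151)
t=0.800: state=(1.112, 2.785)
t=1.000: state=(0.991, 2.427)
t=1.200: state=(0.925, 2.097)
t=1.400: state=(0.901, 1.805)
t=1.600: state=(0.910, 1.553)
t=1.800: state=(0.949, 1.339)
t=2.000: state=(1.016, 1.160)
t=2.200: state=(1.112, 1.012)
t=2.400: state=(1.240, 0.892)
t=2.600: state=(1.402, 0.797)
t=2.800: state=(1.603, 0.723)
t=3.000: state=(1.849, 0.670)
t=3.200: state=(2.146, 0.636)
t=3.340: state=(2.386, 0.624)

(x, y) = (2.386, 0.624)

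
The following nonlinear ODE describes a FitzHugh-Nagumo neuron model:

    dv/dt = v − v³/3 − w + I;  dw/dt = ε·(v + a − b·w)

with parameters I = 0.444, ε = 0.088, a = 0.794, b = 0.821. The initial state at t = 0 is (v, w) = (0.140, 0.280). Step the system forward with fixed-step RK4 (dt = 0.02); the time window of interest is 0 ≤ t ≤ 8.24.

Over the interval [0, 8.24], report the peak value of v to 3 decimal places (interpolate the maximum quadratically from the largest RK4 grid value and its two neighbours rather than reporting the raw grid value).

t=0.000: state=(0.140, 0.280)
step 1 (dt=0.02): k1=(0.303, 0.062), k2=(0.305, 0.062), k3=(0.305, 0.062), k4=(0.308, 0.062); state += dt/6·(k1+2k2+2k3+k4)
t=0.020: state=(0.146, 0.281)
t=0.040: state=(0.152, 0.282)
t=0.060: state=(0.159, 0.284)
continuing one RK4 step at a time; state shown every 25 steps (Δt=0.5):
t=0.500: state=(0.325, 0.314)
t=1.000: state=(0.588, 0.357)
t=1.500: state=(0.919, 0.411)
t=2.000: state=(1.244, 0.478)
t=2.500: state=(1.464, 0.554)
t=3.000: state=(1.562, 0.634)
t=3.500: state=(1.582, 0.714)
t=4.000: state=(1.564, 0.791)
t=4.500: state=(1.528, 0.865)
t=5.000: state=(1.484, 0.933)
t=5.500: state=(1.434, 0.998)
t=6.000: state=(1.381, 1.057)
t=6.500: state=(1.324, 1.113)
t=7.000: state=(1.263, 1.163)
t=7.500: state=(1.196, 1.209)
t=8.000: state=(1.122, 1.251)
t=8.240: state=(1.084, 1.269)
largest grid value and its neighbours: v(3.420)=1.58214, v(3.440)=1.58219, v(3.460)=1.58218
parabola through these three points peaks at t≈3.446 with v≈1.58220

max v = 1.582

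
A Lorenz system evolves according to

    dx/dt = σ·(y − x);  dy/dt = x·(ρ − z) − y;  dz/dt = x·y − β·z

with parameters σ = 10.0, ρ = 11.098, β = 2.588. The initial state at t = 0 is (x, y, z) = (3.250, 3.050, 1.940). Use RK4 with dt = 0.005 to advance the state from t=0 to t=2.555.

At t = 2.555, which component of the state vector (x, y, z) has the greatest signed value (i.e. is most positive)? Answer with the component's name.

t=0.000: state=(3.250, 3.050, 1.940)
step 1 (dt=0.005): k1=(-2.000, 26.714, 4.892), k2=(-1.282, 26.561, 5.062), k3=(-1.304, 26.577, 5.065), k4=(-0.606, 26.439, 5.237); state += dt/6·(k1+2k2+2k3+k4)
t=0.005: state=(3.244, 3.183, 1.965)
t=0.010: state=(3.244, 3.314, 1.992)
t=0.015: state=(3.250, 3.445, 2.021)
continuing one RK4 step at a time; state shown every 20 steps (Δt=0.1):
t=0.100: state=(4.088, 5.696, 2.892)
t=0.200: state=(6.153, 8.523, 5.505)
t=0.300: state=(8.313, 9.887, 10.413)
t=0.400: state=(8.589, 7.421, 14.856)
t=0.500: state=(6.401, 3.651, 15.110)
t=0.600: state=(3.890, 1.845, 12.820)
t=0.700: state=(2.432, 1.516, 10.328)
t=0.800: state=(1.917, 1.737, 8.270)
t=0.900: state=(1.973, 2.237, 6.717)
t=1.000: state=(2.420, 3.050, 5.692)
t=1.100: state=(3.245, 4.274, 5.308)
t=1.200: state=(4.482, 5.912, 5.846)
t=1.300: state=(6.010, 7.542, 7.689)
t=1.400: state=(7.256, 8.039, 10.650)
t=1.500: state=(7.314, 6.621, 13.079)
t=1.600: state=(6.079, 4.502, 13.378)
t=1.700: state=(4.549, 3.206, 12.073)
t=1.800: state=(3.531, 2.848, 10.356)
t=1.900: state=(3.154, 3.056, 8.839)
t=2.000: state=(3.286, 3.630, 7.759)
t=2.100: state=(3.813, 4.510, 7.258)
t=2.200: state=(4.649, 5.599, 7.498)
t=2.300: state=(5.631, 6.583, 8.588)
t=2.400: state=(6.402, 6.910, 10.286)
t=2.500: state=(6.527, 6.251, 11.763)
t=2.555: state=(6.265, 5.611, 12.152)
compare at T: x=6.265, y=5.611, z=12.152

largest component: z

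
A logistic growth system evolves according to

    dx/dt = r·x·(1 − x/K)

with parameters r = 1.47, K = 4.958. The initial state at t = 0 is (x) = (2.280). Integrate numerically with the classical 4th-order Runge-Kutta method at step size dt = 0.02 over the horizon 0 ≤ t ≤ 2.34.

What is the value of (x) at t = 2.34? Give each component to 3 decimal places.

(x) = (4.778)

t=0.000: state=(2.280)
step 1 (dt=0.02): k1=(1.810), k2=(1.812), k3=(1.812), k4=(1.814); state += dt/6·(k1+2k2+2k3+k4)
t=0.020: state=(2.316)
t=0.040: state=(2.353)
t=0.060: state=(2.389)
continuing one RK4 step at a time; state shown every 5 steps (Δt=0.1):
t=0.100: state=(2.462)
t=0.200: state=(2.644)
t=0.300: state=(2.824)
t=0.400: state=(3.000)
t=0.500: state=(3.172)
t=0.600: state=(3.336)
t=0.700: state=(3.492)
t=0.800: state=(3.639)
t=0.900: state=(3.777)
t=1.000: state=(3.904)
t=1.100: state=(4.021)
t=1.200: state=(4.127)
t=1.300: state=(4.224)
t=1.400: state=(4.311)
t=1.500: state=(4.390)
t=1.600: state=(4.459)
t=1.700: state=(4.522)
t=1.800: state=(4.577)
t=1.900: state=(4.625)
t=2.000: state=(4.668)
t=2.100: state=(4.706)
t=2.200: state=(4.739)
t=2.300: state=(4.768)
t=2.340: state=(4.778)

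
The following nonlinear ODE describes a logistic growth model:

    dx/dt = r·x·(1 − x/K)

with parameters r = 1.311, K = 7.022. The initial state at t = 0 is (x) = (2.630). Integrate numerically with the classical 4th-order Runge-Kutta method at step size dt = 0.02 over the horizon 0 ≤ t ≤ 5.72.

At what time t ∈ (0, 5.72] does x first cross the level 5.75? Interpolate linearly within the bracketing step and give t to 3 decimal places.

t=0.000: state=(2.630)
step 1 (dt=0.02): k1=(2.157), k2=(2.164), k3=(2.164), k4=(2.170); state += dt/6·(k1+2k2+2k3+k4)
t=0.020: state=(2.673)
t=0.040: state=(2.717)
t=0.060: state=(2.761)
continuing one RK4 step at a time; state shown every 10 steps (Δt=0.2):
t=0.200: state=(3.073)
t=0.400: state=(3.531)
t=0.600: state=(3.989)
t=0.800: state=(4.430)
t=1.000: state=(4.842)
t=1.200: state=(5.216)
t=1.400: state=(5.545)
t=1.540: state=(5.747)
next step: t=1.560: state=(5.775) — x has crossed 5.75
linear interpolation between t=1.540 (5.74743) and t=1.560 (5.77455) → t≈1.542

t = 1.542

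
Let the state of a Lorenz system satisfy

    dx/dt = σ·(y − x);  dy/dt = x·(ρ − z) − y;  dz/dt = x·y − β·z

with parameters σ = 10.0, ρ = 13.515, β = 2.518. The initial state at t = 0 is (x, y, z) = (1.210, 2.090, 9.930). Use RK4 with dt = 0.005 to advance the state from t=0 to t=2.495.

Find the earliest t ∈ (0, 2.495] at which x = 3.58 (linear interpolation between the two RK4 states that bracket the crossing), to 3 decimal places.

t = 0.274

t=0.000: state=(1.210, 2.090, 9.930)
step 1 (dt=0.005): k1=(8.800, 2.248, -22.475), k2=(8.636, 2.390, -22.280), k3=(8.644, 2.388, -22.282), k4=(8.487, 2.530, -22.089); state += dt/6·(k1+2k2+2k3+k4)
t=0.005: state=(1.253, 2.102, 9.819)
t=0.010: state=(1.295, 2.115, 9.709)
t=0.015: state=(1.335, 2.130, 9.602)
continuing one RK4 step at a time; state shown every 20 steps (Δt=0.1):
t=0.100: state=(1.924, 2.597, 8.048)
t=0.200: state=(2.721, 3.698, 6.901)
t=0.270: state=(3.529, 4.876, 6.645)
next step: t=0.275: state=(3.597, 4.973, 6.649) — x has crossed 3.58
linear interpolation between t=0.270 (3.52879) and t=0.275 (3.59687) → t≈0.274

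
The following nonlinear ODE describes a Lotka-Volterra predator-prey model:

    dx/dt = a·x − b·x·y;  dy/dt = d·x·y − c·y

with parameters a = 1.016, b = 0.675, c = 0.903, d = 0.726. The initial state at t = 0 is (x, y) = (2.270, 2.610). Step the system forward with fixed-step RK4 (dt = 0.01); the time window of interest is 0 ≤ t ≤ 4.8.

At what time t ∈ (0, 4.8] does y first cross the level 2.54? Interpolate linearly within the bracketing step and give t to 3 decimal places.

t=0.000: state=(2.270, 2.610)
step 1 (dt=0.01): k1=(-1.693, 1.945), k2=(-1.701, 1.936), k3=(-1.701, 1.936), k4=(-1.710, 1.926); state += dt/6·(k1+2k2+2k3+k4)
t=0.010: state=(2.253, 2.629)
t=0.020: state=(2.236, 2.649)
t=0.030: state=(2.218, 2.668)
continuing one RK4 step at a time; state shown every 20 steps (Δt=0.2):
t=0.200: state=(1.909, 2.952)
t=0.400: state=(1.545, 3.166)
t=0.600: state=(1.227, 3.229)
t=0.800: state=(0.976, 3.161)
t=1.000: state=(0.788, 2.997)
t=1.200: state=(0.654, 2.776)
t=1.390: state=(0.564, 2.542)
next step: t=1.400: state=(0.560, 2.530) — y has crossed 2.54
linear interpolation between t=1.390 (2.54247) and t=1.400 (2.52992) → t≈1.392

t = 1.392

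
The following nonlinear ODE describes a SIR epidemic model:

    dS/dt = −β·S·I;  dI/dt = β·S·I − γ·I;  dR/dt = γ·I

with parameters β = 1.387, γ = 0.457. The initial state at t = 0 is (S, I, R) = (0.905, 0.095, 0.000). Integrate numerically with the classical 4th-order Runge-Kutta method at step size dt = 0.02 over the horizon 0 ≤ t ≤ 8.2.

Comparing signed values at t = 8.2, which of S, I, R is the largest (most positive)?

t=0.000: state=(0.905, 0.095, 0.000)
step 1 (dt=0.02): k1=(-0.119, 0.076, 0.043), k2=(-0.120, 0.076, 0.044), k3=(-0.120, 0.076, 0.044), k4=(-0.121, 0.077, 0.044); state += dt/6·(k1+2k2+2k3+k4)
t=0.020: state=(0.903, 0.097, 0.001)
t=0.040: state=(0.900, 0.098, 0.002)
t=0.060: state=(0.898, 0.100, 0.003)
continuing one RK4 step at a time; state shown every 25 steps (Δt=0.5):
t=0.500: state=(0.835, 0.138, 0.026)
t=1.000: state=(0.745, 0.191, 0.064)
t=1.500: state=(0.641, 0.246, 0.114)
t=2.000: state=(0.531, 0.293, 0.176)
t=2.500: state=(0.428, 0.325, 0.247)
t=3.000: state=(0.340, 0.337, 0.323)
t=3.500: state=(0.269, 0.331, 0.399)
t=4.000: state=(0.215, 0.312, 0.473)
t=4.500: state=(0.175, 0.284, 0.541)
t=5.000: state=(0.145, 0.252, 0.602)
t=5.500: state=(0.123, 0.220, 0.656)
t=6.000: state=(0.107, 0.190, 0.703)
t=6.500: state=(0.095, 0.162, 0.743)
t=7.000: state=(0.086, 0.137, 0.777)
t=7.500: state=(0.078, 0.115, 0.806)
t=8.000: state=(0.073, 0.097, 0.830)
t=8.200: state=(0.071, 0.090, 0.839)
compare at T: S=0.071, I=0.090, R=0.839

largest component: R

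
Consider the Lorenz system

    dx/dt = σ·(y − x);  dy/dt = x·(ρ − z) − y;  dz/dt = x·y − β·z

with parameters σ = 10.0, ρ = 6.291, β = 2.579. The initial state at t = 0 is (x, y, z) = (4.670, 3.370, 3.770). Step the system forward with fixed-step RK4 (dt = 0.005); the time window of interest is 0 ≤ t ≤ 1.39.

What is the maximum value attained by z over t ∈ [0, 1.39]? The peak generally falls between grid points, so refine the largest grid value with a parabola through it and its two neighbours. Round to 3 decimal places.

max z = 5.999

t=0.000: state=(4.670, 3.370, 3.770)
step 1 (dt=0.005): k1=(-13.000, 8.403, 6.015), k2=(-12.465, 8.230, 5.964), k3=(-12.483, 8.235, 5.967), k4=(-11.964, 8.067, 5.918); state += dt/6·(k1+2k2+2k3+k4)
t=0.005: state=(4.608, 3.411, 3.800)
t=0.010: state=(4.550, 3.451, 3.829)
t=0.015: state=(4.498, 3.489, 3.858)
continuing one RK4 step at a time; state shown every 10 steps (Δt=0.05):
t=0.050: state=(4.237, 3.718, 4.051)
t=0.100: state=(4.088, 3.964, 4.309)
t=0.150: state=(4.078, 4.139, 4.564)
t=0.200: state=(4.129, 4.257, 4.820)
t=0.250: state=(4.195, 4.321, 5.075)
t=0.300: state=(4.249, 4.335, 5.320)
t=0.350: state=(4.277, 4.302, 5.541)
t=0.400: state=(4.272, 4.228, 5.727)
t=0.450: state=(4.234, 4.124, 5.868)
t=0.500: state=(4.164, 3.999, 5.958)
t=0.550: state=(4.071, 3.866, 5.997)
t=0.600: state=(3.962, 3.735, 5.987)
t=0.650: state=(3.847, 3.615, 5.935)
t=0.700: state=(3.733, 3.512, 5.850)
t=0.750: state=(3.628, 3.429, 5.741)
t=0.800: state=(3.536, 3.369, 5.617)
t=0.850: state=(3.461, 3.331, 5.486)
t=0.900: state=(3.406, 3.314, 5.357)
t=0.950: state=(3.370, 3.317, 5.235)
t=1.000: state=(3.353, 3.337, 5.126)
t=1.050: state=(3.354, 3.373, 5.033)
t=1.100: state=(3.371, 3.421, 4.960)
t=1.150: state=(3.403, 3.478, 4.908)
t=1.200: state=(3.446, 3.543, 4.878)
t=1.250: state=(3.498, 3.610, 4.870)
t=1.300: state=(3.557, 3.677, 4.884)
t=1.350: state=(3.618, 3.741, 4.918)
t=1.390: state=(3.667, 3.788, 4.957)
largest grid value and its neighbours: z(0.560)=5.99880, z(0.565)=5.99896, z(0.570)=5.99864
parabola through these three points peaks at t≈0.564 with z≈5.99896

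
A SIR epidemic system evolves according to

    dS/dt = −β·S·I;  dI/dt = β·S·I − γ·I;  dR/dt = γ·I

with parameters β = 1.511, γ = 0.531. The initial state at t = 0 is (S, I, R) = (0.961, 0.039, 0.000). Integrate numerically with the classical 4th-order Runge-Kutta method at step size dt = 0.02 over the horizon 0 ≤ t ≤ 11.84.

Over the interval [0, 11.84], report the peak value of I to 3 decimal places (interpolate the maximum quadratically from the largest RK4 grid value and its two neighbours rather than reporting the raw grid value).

t=0.000: state=(0.961, 0.039, 0.000)
step 1 (dt=0.02): k1=(-0.057, 0.036, 0.021), k2=(-0.057, 0.036, 0.021), k3=(-0.057, 0.036, 0.021), k4=(-0.058, 0.037, 0.021); state += dt/6·(k1+2k2+2k3+k4)
t=0.020: state=(0.960, 0.040, 0.000)
t=0.040: state=(0.959, 0.040, 0.001)
t=0.060: state=(0.958, 0.041, 0.001)
continuing one RK4 step at a time; state shown every 25 steps (Δt=0.5):
t=0.500: state=(0.926, 0.061, 0.013)
t=1.000: state=(0.874, 0.093, 0.033)
t=1.500: state=(0.803, 0.134, 0.063)
t=2.000: state=(0.713, 0.182, 0.105)
t=2.500: state=(0.610, 0.230, 0.160)
t=3.000: state=(0.505, 0.269, 0.226)
t=3.500: state=(0.408, 0.291, 0.301)
t=4.000: state=(0.327, 0.294, 0.379)
t=4.500: state=(0.263, 0.281, 0.456)
t=5.000: state=(0.214, 0.258, 0.528)
t=5.500: state=(0.178, 0.229, 0.593)
t=6.000: state=(0.151, 0.199, 0.649)
t=6.500: state=(0.132, 0.170, 0.698)
t=7.000: state=(0.117, 0.143, 0.740)
t=7.500: state=(0.106, 0.119, 0.775)
t=8.000: state=(0.098, 0.099, 0.804)
t=8.500: state=(0.091, 0.081, 0.827)
t=9.000: state=(0.086, 0.067, 0.847)
t=9.500: state=(0.082, 0.055, 0.863)
t=10.000: state=(0.079, 0.044, 0.876)
t=10.500: state=(0.077, 0.036, 0.887)
t=11.000: state=(0.075, 0.029, 0.895)
t=11.500: state=(0.074, 0.024, 0.902)
t=11.840: state=(0.073, 0.021, 0.906)
largest grid value and its neighbours: I(3.820)=0.29504, I(3.840)=0.29505, I(3.860)=0.29503
parabola through these three points peaks at t≈3.836 with I≈0.29505

max I = 0.295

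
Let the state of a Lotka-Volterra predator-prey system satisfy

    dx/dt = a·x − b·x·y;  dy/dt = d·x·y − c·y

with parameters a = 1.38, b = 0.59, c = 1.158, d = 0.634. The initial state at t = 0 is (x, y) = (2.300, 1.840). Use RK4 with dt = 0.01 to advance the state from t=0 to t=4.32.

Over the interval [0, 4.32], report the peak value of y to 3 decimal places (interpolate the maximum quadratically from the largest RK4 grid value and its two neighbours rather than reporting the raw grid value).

max y = 3.165

t=0.000: state=(2.300, 1.840)
step 1 (dt=0.01): k1=(0.677, 0.552), k2=(0.674, 0.557), k3=(0.674, 0.557), k4=(0.672, 0.562); state += dt/6·(k1+2k2+2k3+k4)
t=0.010: state=(2.307, 1.846)
t=0.020: state=(2.313, 1.851)
t=0.030: state=(2.320, 1.857)
continuing one RK4 step at a time; state shown every 20 steps (Δt=0.2):
t=0.200: state=(2.422, 1.970)
t=0.400: state=(2.506, 2.136)
t=0.600: state=(2.537, 2.335)
t=0.800: state=(2.506, 2.552)
t=1.000: state=(2.413, 2.767)
t=1.200: state=(2.268, 2.954)
t=1.400: state=(2.091, 3.090)
t=1.600: state=(1.905, 3.158)
t=1.800: state=(1.728, 3.154)
t=2.000: state=(1.576, 3.084)
t=2.200: state=(1.453, 2.963)
t=2.400: state=(1.362, 2.809)
t=2.600: state=(1.301, 2.637)
t=2.800: state=(1.269, 2.461)
t=3.000: state=(1.264, 2.292)
t=3.200: state=(1.283, 2.136)
t=3.400: state=(1.325, 1.999)
t=3.600: state=(1.389, 1.883)
t=3.800: state=(1.474, 1.790)
t=4.000: state=(1.579, 1.723)
t=4.200: state=(1.703, 1.683)
t=4.320: state=(1.784, 1.672)
largest grid value and its neighbours: y(1.680)=3.16507, y(1.690)=3.16509, y(1.700)=3.16494
parabola through these three points peaks at t≈1.686 with y≈3.16510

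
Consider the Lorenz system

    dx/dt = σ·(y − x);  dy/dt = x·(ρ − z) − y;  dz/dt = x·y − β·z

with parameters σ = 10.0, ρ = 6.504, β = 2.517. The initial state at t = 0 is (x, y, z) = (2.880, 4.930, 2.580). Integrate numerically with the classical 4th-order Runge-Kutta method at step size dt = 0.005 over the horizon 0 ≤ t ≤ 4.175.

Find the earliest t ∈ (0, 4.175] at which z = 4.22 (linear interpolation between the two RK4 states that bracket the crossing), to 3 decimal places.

t = 0.127

t=0.000: state=(2.880, 4.930, 2.580)
step 1 (dt=0.005): k1=(20.500, 6.371, 7.705), k2=(20.147, 6.500, 7.955), k3=(20.159, 6.494, 7.950), k4=(19.817, 6.616, 8.198); state += dt/6·(k1+2k2+2k3+k4)
t=0.005: state=(2.981, 4.962, 2.620)
t=0.010: state=(3.078, 4.996, 2.662)
t=0.015: state=(3.173, 5.031, 2.707)
t=0.125: state=(4.726, 5.796, 4.184)
next step: t=0.130: state=(4.779, 5.821, 4.269) — z has crossed 4.22
linear interpolation between t=0.125 (4.18433) and t=0.130 (4.26917) → t≈0.127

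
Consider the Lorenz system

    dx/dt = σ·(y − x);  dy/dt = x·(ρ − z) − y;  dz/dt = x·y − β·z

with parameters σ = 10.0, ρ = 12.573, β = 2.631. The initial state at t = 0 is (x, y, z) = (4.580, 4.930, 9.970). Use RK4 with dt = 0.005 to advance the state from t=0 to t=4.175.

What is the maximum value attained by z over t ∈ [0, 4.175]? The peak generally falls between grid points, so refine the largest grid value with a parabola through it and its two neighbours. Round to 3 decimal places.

max z = 12.922

t=0.000: state=(4.580, 4.930, 9.970)
step 1 (dt=0.005): k1=(3.500, 6.992, -3.652), k2=(3.587, 7.039, -3.504), k3=(3.586, 7.038, -3.504), k4=(3.673, 7.084, -3.355); state += dt/6·(k1+2k2+2k3+k4)
t=0.005: state=(4.598, 4.965, 9.952)
t=0.010: state=(4.617, 5.001, 9.936)
t=0.015: state=(4.636, 5.037, 9.922)
continuing one RK4 step at a time; state shown every 40 steps (Δt=0.2):
t=0.200: state=(5.730, 6.379, 10.518)
t=0.400: state=(6.413, 6.302, 12.555)
t=0.600: state=(5.498, 4.910, 12.579)
t=0.800: state=(4.770, 4.700, 11.075)
t=1.000: state=(5.173, 5.582, 10.466)
t=1.200: state=(5.991, 6.268, 11.492)
t=1.400: state=(5.944, 5.640, 12.466)
t=1.600: state=(5.224, 4.936, 11.849)
t=1.800: state=(5.058, 5.182, 10.937)
t=2.000: state=(5.556, 5.855, 11.045)
t=2.200: state=(5.919, 5.923, 11.918)
t=2.400: state=(5.595, 5.338, 12.097)
t=2.600: state=(5.208, 5.131, 11.450)
t=2.800: state=(5.331, 5.504, 11.083)
t=3.000: state=(5.703, 5.842, 11.480)
t=3.200: state=(5.735, 5.628, 11.952)
t=3.400: state=(5.428, 5.282, 11.760)
t=3.600: state=(5.306, 5.342, 11.324)
t=3.800: state=(5.511, 5.645, 11.317)
t=4.000: state=(5.692, 5.712, 11.691)
t=4.175: state=(5.605, 5.503, 11.832)
largest grid value and its neighbours: z(0.495)=12.92202, z(0.500)=12.92209, z(0.505)=12.92028
parabola through these three points peaks at t≈0.498 with z≈12.92229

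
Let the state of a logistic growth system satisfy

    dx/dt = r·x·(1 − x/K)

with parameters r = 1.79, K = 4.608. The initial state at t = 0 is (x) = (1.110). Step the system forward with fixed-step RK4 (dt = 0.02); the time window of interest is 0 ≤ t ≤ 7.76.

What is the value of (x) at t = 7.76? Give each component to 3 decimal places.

(x) = (4.608)

t=0.000: state=(1.110)
step 1 (dt=0.02): k1=(1.508), k2=(1.522), k3=(1.522), k4=(1.536); state += dt/6·(k1+2k2+2k3+k4)
t=0.020: state=(1.140)
t=0.040: state=(1.171)
t=0.060: state=(1.203)
continuing one RK4 step at a time; state shown every 25 steps (Δt=0.5):
t=0.500: state=(2.014)
t=1.000: state=(3.019)
t=1.500: state=(3.793)
t=2.000: state=(4.236)
t=2.500: state=(4.448)
t=3.000: state=(4.541)
t=3.500: state=(4.581)
t=4.000: state=(4.597)
t=4.500: state=(4.603)
t=5.000: state=(4.606)
t=5.500: state=(4.607)
t=6.000: state=(4.608)
t=6.500: state=(4.608)
t=7.000: state=(4.608)
t=7.500: state=(4.608)
t=7.760: state=(4.608)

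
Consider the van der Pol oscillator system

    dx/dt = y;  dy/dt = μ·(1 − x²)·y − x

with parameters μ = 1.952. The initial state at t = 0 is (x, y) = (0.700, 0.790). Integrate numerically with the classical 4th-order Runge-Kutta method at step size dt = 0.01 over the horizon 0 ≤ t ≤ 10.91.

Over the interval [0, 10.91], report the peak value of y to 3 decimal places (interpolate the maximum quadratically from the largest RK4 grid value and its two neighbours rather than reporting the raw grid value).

max y = 3.759

t=0.000: state=(0.700, 0.790)
step 1 (dt=0.01): k1=(0.790, 0.086), k2=(0.790, 0.074), k3=(0.790, 0.074), k4=(0.791, 0.062); state += dt/6·(k1+2k2+2k3+k4)
t=0.010: state=(0.708, 0.791)
t=0.020: state=(0.716, 0.791)
t=0.030: state=(0.724, 0.791)
continuing one RK4 step at a time; state shown every 50 steps (Δt=0.5):
t=0.500: state=(1.050, 0.500)
t=1.000: state=(1.147, -0.101)
t=1.500: state=(0.971, -0.598)
t=2.000: state=(0.506, -1.380)
t=2.500: state=(-0.642, -3.373)
t=3.000: state=(-1.912, -0.774)
t=3.500: state=(-1.927, 0.284)
t=4.000: state=(-1.753, 0.394)
t=4.500: state=(-1.534, 0.489)
t=5.000: state=(-1.251, 0.666)
t=5.500: state=(-0.825, 1.118)
t=6.000: state=(0.045, 2.677)
t=6.500: state=(1.689, 2.316)
t=7.000: state=(2.008, -0.170)
t=7.500: state=(1.862, -0.356)
t=8.000: state=(1.666, -0.430)
t=8.500: state=(1.424, -0.549)
t=9.000: state=(1.096, -0.802)
t=9.500: state=(0.546, -1.551)
t=10.000: state=(-0.728, -3.682)
t=10.500: state=(-1.978, -0.586)
t=10.910: state=(-1.982, 0.258)
largest grid value and its neighbours: y(6.260)=3.75733, y(6.270)=3.75869, y(6.280)=3.75448
parabola through these three points peaks at t≈6.267 with y≈3.75888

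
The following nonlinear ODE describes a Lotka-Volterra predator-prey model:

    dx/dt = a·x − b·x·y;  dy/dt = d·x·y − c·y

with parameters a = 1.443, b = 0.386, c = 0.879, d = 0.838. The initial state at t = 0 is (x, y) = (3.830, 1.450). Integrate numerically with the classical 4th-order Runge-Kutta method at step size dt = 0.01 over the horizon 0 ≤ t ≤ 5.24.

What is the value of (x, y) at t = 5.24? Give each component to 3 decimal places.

(x, y) = (0.427, 0.611)

t=0.000: state=(3.830, 1.450)
step 1 (dt=0.01): k1=(3.383, 3.379), k2=(3.373, 3.439), k3=(3.372, 3.440), k4=(3.362, 3.501); state += dt/6·(k1+2k2+2k3+k4)
t=0.010: state=(3.864, 1.484)
t=0.020: state=(3.897, 1.520)
t=0.030: state=(3.930, 1.557)
continuing one RK4 step at a time; state shown every 20 steps (Δt=0.2):
t=0.200: state=(4.419, 2.436)
t=0.400: state=(4.569, 4.380)
t=0.600: state=(3.873, 7.551)
t=0.800: state=(2.524, 10.864)
t=1.000: state=(1.348, 12.519)
t=1.200: state=(0.682, 12.368)
t=1.400: state=(0.364, 11.287)
t=1.600: state=(0.214, 9.922)
t=1.800: state=(0.140, 8.568)
t=2.000: state=(0.101, 7.331)
t=2.200: state=(0.080, 6.242)
t=2.400: state=(0.069, 5.301)
t=2.600: state=(0.063, 4.495)
t=2.800: state=(0.061, 3.810)
t=3.000: state=(0.062, 3.228)
t=3.200: state=(0.066, 2.737)
t=3.400: state=(0.072, 2.322)
t=3.600: state=(0.082, 1.973)
t=3.800: state=(0.095, 1.679)
t=4.000: state=(0.112, 1.433)
t=4.200: state=(0.135, 1.227)
t=4.400: state=(0.165, 1.055)
t=4.600: state=(0.204, 0.913)
t=4.800: state=(0.255, 0.796)
t=5.000: state=(0.321, 0.700)
t=5.200: state=(0.407, 0.624)
t=5.240: state=(0.427, 0.611)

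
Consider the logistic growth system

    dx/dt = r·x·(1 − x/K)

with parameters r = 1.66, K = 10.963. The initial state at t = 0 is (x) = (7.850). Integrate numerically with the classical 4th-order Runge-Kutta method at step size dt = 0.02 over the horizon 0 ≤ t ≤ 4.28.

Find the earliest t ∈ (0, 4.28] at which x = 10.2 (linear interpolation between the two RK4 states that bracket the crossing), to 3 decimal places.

t = 1.005

t=0.000: state=(7.850)
step 1 (dt=0.02): k1=(3.700), k2=(3.673), k3=(3.674), k4=(3.647); state += dt/6·(k1+2k2+2k3+k4)
t=0.020: state=(7.923)
t=0.040: state=(7.996)
t=0.060: state=(8.067)
continuing one RK4 step at a time; state shown every 10 steps (Δt=0.2):
t=0.200: state=(8.535)
t=0.400: state=(9.104)
t=0.600: state=(9.562)
t=0.800: state=(9.920)
t=1.000: state=(10.194)
next step: t=1.020: state=(10.218) — x has crossed 10.2
linear interpolation between t=1.000 (10.19433) and t=1.020 (10.21773) → t≈1.005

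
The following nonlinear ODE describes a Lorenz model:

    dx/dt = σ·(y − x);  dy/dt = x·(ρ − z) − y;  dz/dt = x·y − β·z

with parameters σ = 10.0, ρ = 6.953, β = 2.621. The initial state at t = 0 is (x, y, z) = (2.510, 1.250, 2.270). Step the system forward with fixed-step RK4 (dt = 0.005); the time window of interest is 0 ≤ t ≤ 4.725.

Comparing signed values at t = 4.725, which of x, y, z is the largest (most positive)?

largest component: z

t=0.000: state=(2.510, 1.250, 2.270)
step 1 (dt=0.005): k1=(-12.600, 10.504, -2.812), k2=(-12.022, 10.348, -2.768), k3=(-12.041, 10.355, -2.767), k4=(-11.480, 10.205, -2.724); state += dt/6·(k1+2k2+2k3+k4)
t=0.005: state=(2.450, 1.302, 2.256)
t=0.010: state=(2.395, 1.352, 2.243)
t=0.015: state=(2.345, 1.401, 2.230)
continuing one RK4 step at a time; state shown every 40 steps (Δt=0.2):
t=0.200: state=(2.387, 2.934, 2.084)
t=0.400: state=(3.953, 4.888, 3.237)
t=0.600: state=(5.517, 5.918, 6.242)
t=0.800: state=(5.063, 4.323, 8.124)
t=1.000: state=(3.524, 2.915, 7.084)
t=1.200: state=(2.853, 2.769, 5.514)
t=1.400: state=(3.053, 3.306, 4.632)
t=1.600: state=(3.745, 4.148, 4.741)
t=1.800: state=(4.454, 4.699, 5.727)
t=2.000: state=(4.554, 4.410, 6.671)
t=2.200: state=(4.055, 3.768, 6.669)
t=2.400: state=(3.612, 3.482, 6.056)
t=2.600: state=(3.556, 3.619, 5.535)
t=2.800: state=(3.801, 3.962, 5.451)
t=3.000: state=(4.102, 4.218, 5.776)
t=3.200: state=(4.202, 4.181, 6.167)
t=3.400: state=(4.057, 3.952, 6.267)
t=3.600: state=(3.862, 3.787, 6.074)
t=3.800: state=(3.792, 3.797, 5.837)
t=4.000: state=(3.864, 3.923, 5.753)
t=4.200: state=(3.986, 4.039, 5.849)
t=4.400: state=(4.047, 4.052, 6.006)
t=4.600: state=(4.011, 3.976, 6.076)
t=4.725: state=(3.962, 3.922, 6.056)
compare at T: x=3.962, y=3.922, z=6.056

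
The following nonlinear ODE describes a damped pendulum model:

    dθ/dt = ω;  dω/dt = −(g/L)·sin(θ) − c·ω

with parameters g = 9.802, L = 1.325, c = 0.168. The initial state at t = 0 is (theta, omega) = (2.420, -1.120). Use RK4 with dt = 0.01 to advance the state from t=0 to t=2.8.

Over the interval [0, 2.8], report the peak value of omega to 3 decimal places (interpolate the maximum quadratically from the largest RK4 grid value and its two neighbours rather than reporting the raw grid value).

t=0.000: state=(2.420, -1.120)
step 1 (dt=0.01): k1=(-1.120, -4.699), k2=(-1.143, -4.726), k3=(-1.144, -4.726), k4=(-1.167, -4.754); state += dt/6·(k1+2k2+2k3+k4)
t=0.010: state=(2.409, -1.167)
t=0.020: state=(2.397, -1.215)
t=0.030: state=(2.384, -1.263)
continuing one RK4 step at a time; state shown every 10 steps (Δt=0.1):
t=0.100: state=(2.284, -1.620)
t=0.200: state=(2.094, -2.188)
t=0.300: state=(1.844, -2.825)
t=0.400: state=(1.527, -3.503)
t=0.500: state=(1.144, -4.154)
t=0.600: state=(0.701, -4.667)
t=0.700: state=(0.219, -4.913)
t=0.800: state=(-0.270, -4.811)
t=0.900: state=(-0.732, -4.379)
t=1.000: state=(-1.138, -3.718)
t=1.100: state=(-1.472, -2.950)
t=1.200: state=(-1.728, -2.170)
t=1.300: state=(-1.907, -1.424)
t=1.400: state=(-2.014, -0.724)
t=1.500: state=(-2.053, -0.057)
t=1.600: state=(-2.026, 0.596)
t=1.700: state=(-1.933, 1.258)
t=1.800: state=(-1.774, 1.939)
t=1.900: state=(-1.545, 2.636)
t=2.000: state=(-1.247, 3.312)
t=2.100: state=(-0.885, 3.897)
t=2.200: state=(-0.474, 4.292)
t=2.300: state=(-0.037, 4.404)
t=2.400: state=(0.396, 4.199)
t=2.500: state=(0.794, 3.718)
t=2.600: state=(1.134, 3.054)
t=2.700: state=(1.402, 2.303)
t=2.800: state=(1.594, 1.534)
largest grid value and its neighbours: omega(2.280)=4.40728, omega(2.290)=4.40745, omega(2.300)=4.40439
parabola through these three points peaks at t≈2.286 with omega≈4.40778

max omega = 4.408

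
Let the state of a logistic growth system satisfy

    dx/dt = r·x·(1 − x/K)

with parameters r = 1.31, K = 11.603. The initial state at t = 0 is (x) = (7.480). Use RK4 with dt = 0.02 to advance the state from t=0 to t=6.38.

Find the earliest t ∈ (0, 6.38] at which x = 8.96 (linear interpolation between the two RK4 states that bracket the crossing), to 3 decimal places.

t = 0.477

t=0.000: state=(7.480)
step 1 (dt=0.02): k1=(3.482), k2=(3.469), k3=(3.469), k4=(3.455); state += dt/6·(k1+2k2+2k3+k4)
t=0.020: state=(7.549)
t=0.040: state=(7.618)
t=0.060: state=(7.686)
t=0.460: state=(8.914)
next step: t=0.480: state=(8.967) — x has crossed 8.96
linear interpolation between t=0.460 (8.91358) and t=0.480 (8.96733) → t≈0.477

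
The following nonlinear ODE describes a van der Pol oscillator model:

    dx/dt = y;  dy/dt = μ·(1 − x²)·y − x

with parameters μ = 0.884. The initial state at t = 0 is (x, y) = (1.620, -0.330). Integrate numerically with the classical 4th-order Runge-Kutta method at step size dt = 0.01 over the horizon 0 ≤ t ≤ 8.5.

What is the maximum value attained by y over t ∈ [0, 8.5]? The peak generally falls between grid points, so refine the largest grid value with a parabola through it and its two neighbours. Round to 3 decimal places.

t=0.000: state=(1.620, -0.330)
step 1 (dt=0.01): k1=(-0.330, -1.146), k2=(-0.336, -1.138), k3=(-0.336, -1.138), k4=(-0.341, -1.130); state += dt/6·(k1+2k2+2k3+k4)
t=0.010: state=(1.617, -0.341)
t=0.020: state=(1.613, -0.353)
t=0.030: state=(1.610, -0.364)
continuing one RK4 step at a time; state shown every 50 steps (Δt=0.5):
t=0.500: state=(1.336, -0.779)
t=1.000: state=(0.838, -1.243)
t=1.500: state=(0.039, -2.011)
t=2.000: state=(-1.126, -2.357)
t=2.500: state=(-1.907, -0.629)
t=3.000: state=(-1.920, 0.378)
t=3.500: state=(-1.634, 0.727)
t=4.000: state=(-1.195, 1.047)
t=4.500: state=(-0.546, 1.613)
t=5.000: state=(0.478, 2.474)
t=5.500: state=(1.642, 1.683)
t=6.000: state=(2.005, -0.015)
t=6.500: state=(1.831, -0.573)
t=7.000: state=(1.474, -0.854)
t=7.500: state=(0.959, -1.242)
t=8.000: state=(0.172, -1.978)
t=8.500: state=(-1.012, -2.520)
largest grid value and its neighbours: y(5.120)=2.55776, y(5.130)=2.55816, y(5.140)=2.55737
parabola through these three points peaks at t≈5.128 with y≈2.55818

max y = 2.558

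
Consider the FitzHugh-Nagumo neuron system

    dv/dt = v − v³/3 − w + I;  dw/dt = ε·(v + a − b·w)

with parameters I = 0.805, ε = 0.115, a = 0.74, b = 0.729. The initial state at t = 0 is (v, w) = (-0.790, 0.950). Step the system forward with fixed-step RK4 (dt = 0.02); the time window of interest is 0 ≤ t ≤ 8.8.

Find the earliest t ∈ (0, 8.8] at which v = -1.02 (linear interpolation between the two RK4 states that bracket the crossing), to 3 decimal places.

t=0.000: state=(-0.790, 0.950)
step 1 (dt=0.02): k1=(-0.771, -0.085), k2=(-0.773, -0.086), k3=(-0.773, -0.086), k4=(-0.775, -0.087); state += dt/6·(k1+2k2+2k3+k4)
t=0.020: state=(-0.805, 0.948)
t=0.040: state=(-0.821, 0.947)
t=0.060: state=(-0.837, 0.945)
t=0.280: state=(-1.010, 0.923)
next step: t=0.300: state=(-1.026, 0.921) — v has crossed -1.02
linear interpolation between t=0.280 (-1.00987) and t=0.300 (-1.02553) → t≈0.293

t = 0.293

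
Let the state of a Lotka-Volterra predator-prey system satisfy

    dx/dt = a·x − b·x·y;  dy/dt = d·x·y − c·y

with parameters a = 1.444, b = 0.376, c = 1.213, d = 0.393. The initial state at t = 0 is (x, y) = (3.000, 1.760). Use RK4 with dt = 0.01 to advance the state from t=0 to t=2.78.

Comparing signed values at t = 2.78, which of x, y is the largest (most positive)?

largest component: y

t=0.000: state=(3.000, 1.760)
step 1 (dt=0.01): k1=(2.347, -0.060), k2=(2.356, -0.052), k3=(2.356, -0.052), k4=(2.366, -0.044); state += dt/6·(k1+2k2+2k3+k4)
t=0.010: state=(3.024, 1.759)
t=0.020: state=(3.047, 1.759)
t=0.030: state=(3.071, 1.759)
continuing one RK4 step at a time; state shown every 10 steps (Δt=0.1):
t=0.100: state=(3.244, 1.762)
t=0.200: state=(3.507, 1.782)
t=0.300: state=(3.786, 1.822)
t=0.400: state=(4.080, 1.883)
t=0.500: state=(4.385, 1.970)
t=0.600: state=(4.695, 2.086)
t=0.700: state=(5.001, 2.236)
t=0.800: state=(5.294, 2.424)
t=0.900: state=(5.560, 2.658)
t=1.000: state=(5.783, 2.943)
t=1.100: state=(5.944, 3.283)
t=1.200: state=(6.026, 3.680)
t=1.300: state=(6.012, 4.131)
t=1.400: state=(5.892, 4.626)
t=1.500: state=(5.666, 5.144)
t=1.600: state=(5.343, 5.658)
t=1.700: state=(4.944, 6.135)
t=1.800: state=(4.500, 6.543)
t=1.900: state=(4.040, 6.855)
t=2.000: state=(3.592, 7.054)
t=2.100: state=(3.177, 7.136)
t=2.200: state=(2.807, 7.108)
t=2.300: state=(2.488, 6.986)
t=2.400: state=(2.218, 6.786)
t=2.500: state=(1.995, 6.529)
t=2.600: state=(1.813, 6.232)
t=2.700: state=(1.667, 5.910)
t=2.780: state=(1.573, 5.643)
compare at T: x=1.573, y=5.643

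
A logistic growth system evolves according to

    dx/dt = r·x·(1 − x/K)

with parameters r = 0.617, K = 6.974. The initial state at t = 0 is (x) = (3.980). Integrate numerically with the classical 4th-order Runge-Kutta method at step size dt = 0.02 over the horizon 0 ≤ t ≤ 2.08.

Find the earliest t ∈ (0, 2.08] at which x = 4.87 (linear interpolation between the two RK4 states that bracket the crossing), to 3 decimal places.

t=0.000: state=(3.980)
step 1 (dt=0.02): k1=(1.054), k2=(1.053), k3=(1.053), k4=(1.052); state += dt/6·(k1+2k2+2k3+k4)
t=0.020: state=(4.001)
t=0.040: state=(4.022)
t=0.060: state=(4.043)
continuing one RK4 step at a time; state shown every 5 steps (Δt=0.1):
t=0.100: state=(4.085)
t=0.200: state=(4.189)
t=0.300: state=(4.291)
t=0.400: state=(4.392)
t=0.500: state=(4.492)
t=0.600: state=(4.590)
t=0.700: state=(4.685)
t=0.800: state=(4.779)
t=0.880: state=(4.853)
next step: t=0.900: state=(4.871) — x has crossed 4.87
linear interpolation between t=0.880 (4.85289) and t=0.900 (4.87105) → t≈0.899

t = 0.899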